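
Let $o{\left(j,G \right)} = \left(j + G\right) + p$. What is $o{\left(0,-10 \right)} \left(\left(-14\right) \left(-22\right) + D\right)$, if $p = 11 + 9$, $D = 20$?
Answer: $3280$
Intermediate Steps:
$p = 20$
$o{\left(j,G \right)} = 20 + G + j$ ($o{\left(j,G \right)} = \left(j + G\right) + 20 = \left(G + j\right) + 20 = 20 + G + j$)
$o{\left(0,-10 \right)} \left(\left(-14\right) \left(-22\right) + D\right) = \left(20 - 10 + 0\right) \left(\left(-14\right) \left(-22\right) + 20\right) = 10 \left(308 + 20\right) = 10 \cdot 328 = 3280$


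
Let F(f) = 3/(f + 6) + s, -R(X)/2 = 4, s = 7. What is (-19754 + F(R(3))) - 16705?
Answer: -72907/2 ≈ -36454.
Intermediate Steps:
R(X) = -8 (R(X) = -2*4 = -8)
F(f) = 7 + 3/(6 + f) (F(f) = 3/(f + 6) + 7 = 3/(6 + f) + 7 = 7 + 3/(6 + f))
(-19754 + F(R(3))) - 16705 = (-19754 + (45 + 7*(-8))/(6 - 8)) - 16705 = (-19754 + (45 - 56)/(-2)) - 16705 = (-19754 - ½*(-11)) - 16705 = (-19754 + 11/2) - 16705 = -39497/2 - 16705 = -72907/2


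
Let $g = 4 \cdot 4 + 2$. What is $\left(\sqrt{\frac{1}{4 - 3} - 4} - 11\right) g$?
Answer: $-198 + 18 i \sqrt{3} \approx -198.0 + 31.177 i$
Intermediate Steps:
$g = 18$ ($g = 16 + 2 = 18$)
$\left(\sqrt{\frac{1}{4 - 3} - 4} - 11\right) g = \left(\sqrt{\frac{1}{4 - 3} - 4} - 11\right) 18 = \left(\sqrt{1^{-1} - 4} - 11\right) 18 = \left(\sqrt{1 - 4} - 11\right) 18 = \left(\sqrt{-3} - 11\right) 18 = \left(i \sqrt{3} - 11\right) 18 = \left(-11 + i \sqrt{3}\right) 18 = -198 + 18 i \sqrt{3}$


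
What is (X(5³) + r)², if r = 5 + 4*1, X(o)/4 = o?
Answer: 259081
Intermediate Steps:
X(o) = 4*o
r = 9 (r = 5 + 4 = 9)
(X(5³) + r)² = (4*5³ + 9)² = (4*125 + 9)² = (500 + 9)² = 509² = 259081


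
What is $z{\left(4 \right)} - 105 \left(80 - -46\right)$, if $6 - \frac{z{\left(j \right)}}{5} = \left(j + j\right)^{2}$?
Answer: $-13520$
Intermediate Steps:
$z{\left(j \right)} = 30 - 20 j^{2}$ ($z{\left(j \right)} = 30 - 5 \left(j + j\right)^{2} = 30 - 5 \left(2 j\right)^{2} = 30 - 5 \cdot 4 j^{2} = 30 - 20 j^{2}$)
$z{\left(4 \right)} - 105 \left(80 - -46\right) = \left(30 - 20 \cdot 4^{2}\right) - 105 \left(80 - -46\right) = \left(30 - 320\right) - 105 \left(80 + 46\right) = \left(30 - 320\right) - 13230 = -290 - 13230 = -13520$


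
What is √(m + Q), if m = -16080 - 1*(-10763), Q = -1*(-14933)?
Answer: 4*√601 ≈ 98.061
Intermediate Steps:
Q = 14933
m = -5317 (m = -16080 + 10763 = -5317)
√(m + Q) = √(-5317 + 14933) = √9616 = 4*√601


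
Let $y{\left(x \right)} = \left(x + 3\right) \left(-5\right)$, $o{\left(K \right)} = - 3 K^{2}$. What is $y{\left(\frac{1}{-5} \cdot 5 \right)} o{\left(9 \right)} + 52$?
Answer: $2482$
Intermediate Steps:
$y{\left(x \right)} = -15 - 5 x$ ($y{\left(x \right)} = \left(3 + x\right) \left(-5\right) = -15 - 5 x$)
$y{\left(\frac{1}{-5} \cdot 5 \right)} o{\left(9 \right)} + 52 = \left(-15 - 5 \frac{1}{-5} \cdot 5\right) \left(- 3 \cdot 9^{2}\right) + 52 = \left(-15 - 5 \left(\left(- \frac{1}{5}\right) 5\right)\right) \left(\left(-3\right) 81\right) + 52 = \left(-15 - -5\right) \left(-243\right) + 52 = \left(-15 + 5\right) \left(-243\right) + 52 = \left(-10\right) \left(-243\right) + 52 = 2430 + 52 = 2482$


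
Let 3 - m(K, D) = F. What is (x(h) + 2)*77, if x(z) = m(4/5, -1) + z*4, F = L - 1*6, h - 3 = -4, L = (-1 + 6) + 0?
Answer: 154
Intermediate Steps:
L = 5 (L = 5 + 0 = 5)
h = -1 (h = 3 - 4 = -1)
F = -1 (F = 5 - 1*6 = 5 - 6 = -1)
m(K, D) = 4 (m(K, D) = 3 - 1*(-1) = 3 + 1 = 4)
x(z) = 4 + 4*z (x(z) = 4 + z*4 = 4 + 4*z)
(x(h) + 2)*77 = ((4 + 4*(-1)) + 2)*77 = ((4 - 4) + 2)*77 = (0 + 2)*77 = 2*77 = 154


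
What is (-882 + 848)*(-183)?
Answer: 6222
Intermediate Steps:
(-882 + 848)*(-183) = -34*(-183) = 6222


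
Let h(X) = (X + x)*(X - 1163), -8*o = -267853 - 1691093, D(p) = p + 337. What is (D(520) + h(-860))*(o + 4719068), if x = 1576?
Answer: -28743394875195/4 ≈ -7.1858e+12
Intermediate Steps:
D(p) = 337 + p
o = 979473/4 (o = -(-267853 - 1691093)/8 = -1/8*(-1958946) = 979473/4 ≈ 2.4487e+5)
h(X) = (-1163 + X)*(1576 + X) (h(X) = (X + 1576)*(X - 1163) = (1576 + X)*(-1163 + X) = (-1163 + X)*(1576 + X))
(D(520) + h(-860))*(o + 4719068) = ((337 + 520) + (-1832888 + (-860)**2 + 413*(-860)))*(979473/4 + 4719068) = (857 + (-1832888 + 739600 - 355180))*(19855745/4) = (857 - 1448468)*(19855745/4) = -1447611*19855745/4 = -28743394875195/4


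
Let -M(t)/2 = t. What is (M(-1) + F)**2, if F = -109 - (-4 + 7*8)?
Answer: 25281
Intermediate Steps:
M(t) = -2*t
F = -161 (F = -109 - (-4 + 56) = -109 - 1*52 = -109 - 52 = -161)
(M(-1) + F)**2 = (-2*(-1) - 161)**2 = (2 - 161)**2 = (-159)**2 = 25281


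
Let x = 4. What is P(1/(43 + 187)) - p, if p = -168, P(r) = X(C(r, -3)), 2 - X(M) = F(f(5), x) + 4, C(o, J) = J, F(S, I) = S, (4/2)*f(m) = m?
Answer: 327/2 ≈ 163.50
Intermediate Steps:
f(m) = m/2
X(M) = -9/2 (X(M) = 2 - ((½)*5 + 4) = 2 - (5/2 + 4) = 2 - 1*13/2 = 2 - 13/2 = -9/2)
P(r) = -9/2
P(1/(43 + 187)) - p = -9/2 - 1*(-168) = -9/2 + 168 = 327/2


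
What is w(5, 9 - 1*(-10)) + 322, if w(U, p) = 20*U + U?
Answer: 427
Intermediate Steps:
w(U, p) = 21*U
w(5, 9 - 1*(-10)) + 322 = 21*5 + 322 = 105 + 322 = 427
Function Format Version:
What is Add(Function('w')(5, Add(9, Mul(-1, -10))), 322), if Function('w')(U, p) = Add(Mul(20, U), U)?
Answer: 427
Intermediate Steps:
Function('w')(U, p) = Mul(21, U)
Add(Function('w')(5, Add(9, Mul(-1, -10))), 322) = Add(Mul(21, 5), 322) = Add(105, 322) = 427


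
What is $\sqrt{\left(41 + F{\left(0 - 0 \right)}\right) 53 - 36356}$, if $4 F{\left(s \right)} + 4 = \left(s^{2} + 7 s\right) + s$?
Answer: $6 i \sqrt{951} \approx 185.03 i$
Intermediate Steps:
$F{\left(s \right)} = -1 + 2 s + \frac{s^{2}}{4}$ ($F{\left(s \right)} = -1 + \frac{\left(s^{2} + 7 s\right) + s}{4} = -1 + \frac{s^{2} + 8 s}{4} = -1 + \left(2 s + \frac{s^{2}}{4}\right) = -1 + 2 s + \frac{s^{2}}{4}$)
$\sqrt{\left(41 + F{\left(0 - 0 \right)}\right) 53 - 36356} = \sqrt{\left(41 + \left(-1 + 2 \left(0 - 0\right) + \frac{\left(0 - 0\right)^{2}}{4}\right)\right) 53 - 36356} = \sqrt{\left(41 + \left(-1 + 2 \left(0 + 0\right) + \frac{\left(0 + 0\right)^{2}}{4}\right)\right) 53 - 36356} = \sqrt{\left(41 + \left(-1 + 2 \cdot 0 + \frac{0^{2}}{4}\right)\right) 53 - 36356} = \sqrt{\left(41 + \left(-1 + 0 + \frac{1}{4} \cdot 0\right)\right) 53 - 36356} = \sqrt{\left(41 + \left(-1 + 0 + 0\right)\right) 53 - 36356} = \sqrt{\left(41 - 1\right) 53 - 36356} = \sqrt{40 \cdot 53 - 36356} = \sqrt{2120 - 36356} = \sqrt{-34236} = 6 i \sqrt{951}$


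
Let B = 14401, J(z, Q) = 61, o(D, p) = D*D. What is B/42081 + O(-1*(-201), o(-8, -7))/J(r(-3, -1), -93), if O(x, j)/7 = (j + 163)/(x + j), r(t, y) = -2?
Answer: 299658874/680239365 ≈ 0.44052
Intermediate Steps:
o(D, p) = D²
O(x, j) = 7*(163 + j)/(j + x) (O(x, j) = 7*((j + 163)/(x + j)) = 7*((163 + j)/(j + x)) = 7*(163 + j)/(j + x))
B/42081 + O(-1*(-201), o(-8, -7))/J(r(-3, -1), -93) = 14401/42081 + (7*(163 + (-8)²)/((-8)² - 1*(-201)))/61 = 14401*(1/42081) + (7*(163 + 64)/(64 + 201))*(1/61) = 14401/42081 + (7*227/265)*(1/61) = 14401/42081 + (7*(1/265)*227)*(1/61) = 14401/42081 + (1589/265)*(1/61) = 14401/42081 + 1589/16165 = 299658874/680239365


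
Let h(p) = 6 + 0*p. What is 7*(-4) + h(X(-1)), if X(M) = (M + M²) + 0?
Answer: -22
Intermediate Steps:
X(M) = M + M²
h(p) = 6 (h(p) = 6 + 0 = 6)
7*(-4) + h(X(-1)) = 7*(-4) + 6 = -28 + 6 = -22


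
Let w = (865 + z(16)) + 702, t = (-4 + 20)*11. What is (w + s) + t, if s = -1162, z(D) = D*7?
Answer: 693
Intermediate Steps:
z(D) = 7*D
t = 176 (t = 16*11 = 176)
w = 1679 (w = (865 + 7*16) + 702 = (865 + 112) + 702 = 977 + 702 = 1679)
(w + s) + t = (1679 - 1162) + 176 = 517 + 176 = 693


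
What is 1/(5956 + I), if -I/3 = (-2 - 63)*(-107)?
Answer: -1/14909 ≈ -6.7074e-5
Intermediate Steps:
I = -20865 (I = -3*(-2 - 63)*(-107) = -(-195)*(-107) = -3*6955 = -20865)
1/(5956 + I) = 1/(5956 - 20865) = 1/(-14909) = -1/14909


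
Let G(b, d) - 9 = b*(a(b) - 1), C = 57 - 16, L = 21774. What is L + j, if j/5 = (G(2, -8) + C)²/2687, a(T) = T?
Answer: 58520258/2687 ≈ 21779.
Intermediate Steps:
C = 41
G(b, d) = 9 + b*(-1 + b) (G(b, d) = 9 + b*(b - 1) = 9 + b*(-1 + b))
j = 13520/2687 (j = 5*(((9 + 2² - 1*2) + 41)²/2687) = 5*(((9 + 4 - 2) + 41)²*(1/2687)) = 5*((11 + 41)²*(1/2687)) = 5*(52²*(1/2687)) = 5*(2704*(1/2687)) = 5*(2704/2687) = 13520/2687 ≈ 5.0316)
L + j = 21774 + 13520/2687 = 58520258/2687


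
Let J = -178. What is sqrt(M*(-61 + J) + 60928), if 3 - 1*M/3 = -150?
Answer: I*sqrt(48773) ≈ 220.85*I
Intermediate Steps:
M = 459 (M = 9 - 3*(-150) = 9 + 450 = 459)
sqrt(M*(-61 + J) + 60928) = sqrt(459*(-61 - 178) + 60928) = sqrt(459*(-239) + 60928) = sqrt(-109701 + 60928) = sqrt(-48773) = I*sqrt(48773)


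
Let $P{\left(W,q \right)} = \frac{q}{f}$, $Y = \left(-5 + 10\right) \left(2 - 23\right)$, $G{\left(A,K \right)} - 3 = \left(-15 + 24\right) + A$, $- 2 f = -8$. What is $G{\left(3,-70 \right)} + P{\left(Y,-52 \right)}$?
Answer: $2$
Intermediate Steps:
$f = 4$ ($f = \left(- \frac{1}{2}\right) \left(-8\right) = 4$)
$G{\left(A,K \right)} = 12 + A$ ($G{\left(A,K \right)} = 3 + \left(\left(-15 + 24\right) + A\right) = 3 + \left(9 + A\right) = 12 + A$)
$Y = -105$ ($Y = 5 \left(-21\right) = -105$)
$P{\left(W,q \right)} = \frac{q}{4}$
$G{\left(3,-70 \right)} + P{\left(Y,-52 \right)} = \left(12 + 3\right) + \frac{1}{4} \left(-52\right) = 15 - 13 = 2$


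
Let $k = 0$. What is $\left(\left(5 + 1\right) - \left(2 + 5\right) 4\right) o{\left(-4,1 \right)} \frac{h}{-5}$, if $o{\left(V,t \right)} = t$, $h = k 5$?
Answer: $0$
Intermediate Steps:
$h = 0$ ($h = 0 \cdot 5 = 0$)
$\left(\left(5 + 1\right) - \left(2 + 5\right) 4\right) o{\left(-4,1 \right)} \frac{h}{-5} = \left(\left(5 + 1\right) - \left(2 + 5\right) 4\right) 1 \frac{1}{-5} \cdot 0 = \left(6 - 7 \cdot 4\right) 1 \left(\left(- \frac{1}{5}\right) 0\right) = \left(6 - 28\right) 1 \cdot 0 = \left(-22\right) 1 \cdot 0 = \left(-22\right) 0 = 0$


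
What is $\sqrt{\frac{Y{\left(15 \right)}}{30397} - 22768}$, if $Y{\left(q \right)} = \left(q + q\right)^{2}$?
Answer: $\frac{2 i \sqrt{5259273711103}}{30397} \approx 150.89 i$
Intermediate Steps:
$Y{\left(q \right)} = 4 q^{2}$ ($Y{\left(q \right)} = \left(2 q\right)^{2} = 4 q^{2}$)
$\sqrt{\frac{Y{\left(15 \right)}}{30397} - 22768} = \sqrt{\frac{4 \cdot 15^{2}}{30397} - 22768} = \sqrt{4 \cdot 225 \cdot \frac{1}{30397} - 22768} = \sqrt{900 \cdot \frac{1}{30397} - 22768} = \sqrt{\frac{900}{30397} - 22768} = \sqrt{- \frac{692077996}{30397}} = \frac{2 i \sqrt{5259273711103}}{30397}$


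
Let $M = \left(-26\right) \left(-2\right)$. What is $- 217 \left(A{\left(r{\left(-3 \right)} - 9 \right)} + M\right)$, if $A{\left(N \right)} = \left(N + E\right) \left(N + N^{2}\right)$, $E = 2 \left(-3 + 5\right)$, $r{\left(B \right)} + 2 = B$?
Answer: $383656$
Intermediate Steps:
$r{\left(B \right)} = -2 + B$
$E = 4$ ($E = 2 \cdot 2 = 4$)
$M = 52$
$A{\left(N \right)} = \left(4 + N\right) \left(N + N^{2}\right)$ ($A{\left(N \right)} = \left(N + 4\right) \left(N + N^{2}\right) = \left(4 + N\right) \left(N + N^{2}\right)$)
$- 217 \left(A{\left(r{\left(-3 \right)} - 9 \right)} + M\right) = - 217 \left(\left(\left(-2 - 3\right) - 9\right) \left(4 + \left(\left(-2 - 3\right) - 9\right)^{2} + 5 \left(\left(-2 - 3\right) - 9\right)\right) + 52\right) = - 217 \left(\left(-5 - 9\right) \left(4 + \left(-5 - 9\right)^{2} + 5 \left(-5 - 9\right)\right) + 52\right) = - 217 \left(- 14 \left(4 + \left(-14\right)^{2} + 5 \left(-14\right)\right) + 52\right) = - 217 \left(- 14 \left(4 + 196 - 70\right) + 52\right) = - 217 \left(\left(-14\right) 130 + 52\right) = - 217 \left(-1820 + 52\right) = \left(-217\right) \left(-1768\right) = 383656$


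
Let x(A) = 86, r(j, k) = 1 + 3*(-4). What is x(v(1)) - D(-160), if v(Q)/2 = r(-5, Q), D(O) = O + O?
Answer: 406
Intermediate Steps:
D(O) = 2*O
r(j, k) = -11 (r(j, k) = 1 - 12 = -11)
v(Q) = -22 (v(Q) = 2*(-11) = -22)
x(v(1)) - D(-160) = 86 - 2*(-160) = 86 - 1*(-320) = 86 + 320 = 406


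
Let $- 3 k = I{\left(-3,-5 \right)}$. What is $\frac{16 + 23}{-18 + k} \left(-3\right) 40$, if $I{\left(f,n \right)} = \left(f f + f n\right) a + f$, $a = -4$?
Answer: $-312$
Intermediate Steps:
$I{\left(f,n \right)} = f - 4 f^{2} - 4 f n$ ($I{\left(f,n \right)} = \left(f f + f n\right) \left(-4\right) + f = \left(f^{2} + f n\right) \left(-4\right) + f = \left(- 4 f^{2} - 4 f n\right) + f = f - 4 f^{2} - 4 f n$)
$k = 33$ ($k = - \frac{\left(-3\right) \left(1 - -12 - -20\right)}{3} = - \frac{\left(-3\right) \left(1 + 12 + 20\right)}{3} = - \frac{\left(-3\right) 33}{3} = \left(- \frac{1}{3}\right) \left(-99\right) = 33$)
$\frac{16 + 23}{-18 + k} \left(-3\right) 40 = \frac{16 + 23}{-18 + 33} \left(-3\right) 40 = \frac{39}{15} \left(-3\right) 40 = 39 \cdot \frac{1}{15} \left(-3\right) 40 = \frac{13}{5} \left(-3\right) 40 = \left(- \frac{39}{5}\right) 40 = -312$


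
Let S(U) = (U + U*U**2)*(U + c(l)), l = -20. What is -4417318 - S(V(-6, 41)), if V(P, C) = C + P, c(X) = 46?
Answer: -7893028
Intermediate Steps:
S(U) = (46 + U)*(U + U**3) (S(U) = (U + U*U**2)*(U + 46) = (U + U**3)*(46 + U) = (46 + U)*(U + U**3))
-4417318 - S(V(-6, 41)) = -4417318 - (41 - 6)*(46 + (41 - 6) + (41 - 6)**3 + 46*(41 - 6)**2) = -4417318 - 35*(46 + 35 + 35**3 + 46*35**2) = -4417318 - 35*(46 + 35 + 42875 + 46*1225) = -4417318 - 35*(46 + 35 + 42875 + 56350) = -4417318 - 35*99306 = -4417318 - 1*3475710 = -4417318 - 3475710 = -7893028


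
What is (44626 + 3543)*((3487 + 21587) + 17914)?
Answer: 2070688972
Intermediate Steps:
(44626 + 3543)*((3487 + 21587) + 17914) = 48169*(25074 + 17914) = 48169*42988 = 2070688972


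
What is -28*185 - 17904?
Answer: -23084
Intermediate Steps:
-28*185 - 17904 = -5180 - 17904 = -23084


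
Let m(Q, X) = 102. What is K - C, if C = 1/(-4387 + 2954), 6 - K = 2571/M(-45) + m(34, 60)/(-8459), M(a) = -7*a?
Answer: -2735400944/1272783435 ≈ -2.1491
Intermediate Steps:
K = -1909483/888195 (K = 6 - (2571/((-7*(-45))) + 102/(-8459)) = 6 - (2571/315 + 102*(-1/8459)) = 6 - (2571*(1/315) - 102/8459) = 6 - (857/105 - 102/8459) = 6 - 1*7238653/888195 = 6 - 7238653/888195 = -1909483/888195 ≈ -2.1498)
C = -1/1433 (C = 1/(-1433) = -1/1433 ≈ -0.00069784)
K - C = -1909483/888195 - 1*(-1/1433) = -1909483/888195 + 1/1433 = -2735400944/1272783435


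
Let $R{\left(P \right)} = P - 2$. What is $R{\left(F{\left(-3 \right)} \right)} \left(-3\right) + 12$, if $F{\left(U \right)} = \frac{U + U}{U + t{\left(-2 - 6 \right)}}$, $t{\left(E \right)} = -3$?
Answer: $15$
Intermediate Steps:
$F{\left(U \right)} = \frac{2 U}{-3 + U}$ ($F{\left(U \right)} = \frac{U + U}{U - 3} = \frac{2 U}{-3 + U}$)
$R{\left(P \right)} = -2 + P$
$R{\left(F{\left(-3 \right)} \right)} \left(-3\right) + 12 = \left(-2 + 2 \left(-3\right) \frac{1}{-3 - 3}\right) \left(-3\right) + 12 = \left(-2 + 2 \left(-3\right) \frac{1}{-6}\right) \left(-3\right) + 12 = \left(-2 + 2 \left(-3\right) \left(- \frac{1}{6}\right)\right) \left(-3\right) + 12 = \left(-2 + 1\right) \left(-3\right) + 12 = \left(-1\right) \left(-3\right) + 12 = 3 + 12 = 15$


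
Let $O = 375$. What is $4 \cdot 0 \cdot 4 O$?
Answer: $0$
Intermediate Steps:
$4 \cdot 0 \cdot 4 O = 4 \cdot 0 \cdot 4 \cdot 375 = 0 \cdot 4 \cdot 375 = 0 \cdot 375 = 0$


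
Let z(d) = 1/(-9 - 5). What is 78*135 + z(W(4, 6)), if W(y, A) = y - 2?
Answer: 147419/14 ≈ 10530.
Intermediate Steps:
W(y, A) = -2 + y
z(d) = -1/14 (z(d) = 1/(-14) = -1/14)
78*135 + z(W(4, 6)) = 78*135 - 1/14 = 10530 - 1/14 = 147419/14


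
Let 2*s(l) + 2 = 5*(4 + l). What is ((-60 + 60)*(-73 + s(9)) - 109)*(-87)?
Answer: 9483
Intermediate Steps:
s(l) = 9 + 5*l/2 (s(l) = -1 + (5*(4 + l))/2 = -1 + (20 + 5*l)/2 = -1 + (10 + 5*l/2) = 9 + 5*l/2)
((-60 + 60)*(-73 + s(9)) - 109)*(-87) = ((-60 + 60)*(-73 + (9 + (5/2)*9)) - 109)*(-87) = (0*(-73 + (9 + 45/2)) - 109)*(-87) = (0*(-73 + 63/2) - 109)*(-87) = (0*(-83/2) - 109)*(-87) = (0 - 109)*(-87) = -109*(-87) = 9483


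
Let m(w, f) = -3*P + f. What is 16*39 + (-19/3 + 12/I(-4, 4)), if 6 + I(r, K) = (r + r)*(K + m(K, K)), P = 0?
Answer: 64837/105 ≈ 617.50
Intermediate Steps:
m(w, f) = f (m(w, f) = -3*0 + f = 0 + f = f)
I(r, K) = -6 + 4*K*r (I(r, K) = -6 + (r + r)*(K + K) = -6 + (2*r)*(2*K) = -6 + 4*K*r)
16*39 + (-19/3 + 12/I(-4, 4)) = 16*39 + (-19/3 + 12/(-6 + 4*4*(-4))) = 624 + (-19*⅓ + 12/(-6 - 64)) = 624 + (-19/3 + 12/(-70)) = 624 + (-19/3 + 12*(-1/70)) = 624 + (-19/3 - 6/35) = 624 - 683/105 = 64837/105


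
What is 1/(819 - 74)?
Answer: 1/745 ≈ 0.0013423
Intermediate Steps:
1/(819 - 74) = 1/745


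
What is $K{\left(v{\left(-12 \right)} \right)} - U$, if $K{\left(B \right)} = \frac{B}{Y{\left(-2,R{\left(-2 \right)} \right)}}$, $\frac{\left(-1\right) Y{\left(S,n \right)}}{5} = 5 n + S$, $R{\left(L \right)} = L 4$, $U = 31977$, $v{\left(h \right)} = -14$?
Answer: $- \frac{479656}{15} \approx -31977.0$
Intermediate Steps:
$R{\left(L \right)} = 4 L$
$Y{\left(S,n \right)} = - 25 n - 5 S$ ($Y{\left(S,n \right)} = - 5 \left(5 n + S\right) = - 5 \left(S + 5 n\right) = - 25 n - 5 S$)
$K{\left(B \right)} = \frac{B}{210}$ ($K{\left(B \right)} = \frac{B}{- 25 \cdot 4 \left(-2\right) - -10} = \frac{B}{\left(-25\right) \left(-8\right) + 10} = \frac{B}{200 + 10} = \frac{B}{210}$)
$K{\left(v{\left(-12 \right)} \right)} - U = \frac{1}{210} \left(-14\right) - 31977 = - \frac{1}{15} - 31977 = - \frac{479656}{15}$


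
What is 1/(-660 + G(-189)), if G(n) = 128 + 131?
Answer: -1/401 ≈ -0.0024938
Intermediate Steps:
G(n) = 259
1/(-660 + G(-189)) = 1/(-660 + 259) = 1/(-401) = -1/401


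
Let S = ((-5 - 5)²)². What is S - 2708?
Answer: 7292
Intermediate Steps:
S = 10000 (S = ((-10)²)² = 100² = 10000)
S - 2708 = 10000 - 2708 = 7292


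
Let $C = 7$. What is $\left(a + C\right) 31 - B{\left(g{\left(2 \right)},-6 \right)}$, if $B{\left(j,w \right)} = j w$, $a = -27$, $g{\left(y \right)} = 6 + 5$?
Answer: $-554$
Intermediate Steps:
$g{\left(y \right)} = 11$
$\left(a + C\right) 31 - B{\left(g{\left(2 \right)},-6 \right)} = \left(-27 + 7\right) 31 - 11 \left(-6\right) = \left(-20\right) 31 - -66 = -620 + 66 = -554$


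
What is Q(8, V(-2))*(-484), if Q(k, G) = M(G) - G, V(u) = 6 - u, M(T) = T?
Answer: 0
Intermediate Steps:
Q(k, G) = 0 (Q(k, G) = G - G = 0)
Q(8, V(-2))*(-484) = 0*(-484) = 0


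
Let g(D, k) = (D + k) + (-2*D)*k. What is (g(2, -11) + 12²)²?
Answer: 32041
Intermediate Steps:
g(D, k) = D + k - 2*D*k (g(D, k) = (D + k) - 2*D*k = D + k - 2*D*k)
(g(2, -11) + 12²)² = ((2 - 11 - 2*2*(-11)) + 12²)² = ((2 - 11 + 44) + 144)² = (35 + 144)² = 179² = 32041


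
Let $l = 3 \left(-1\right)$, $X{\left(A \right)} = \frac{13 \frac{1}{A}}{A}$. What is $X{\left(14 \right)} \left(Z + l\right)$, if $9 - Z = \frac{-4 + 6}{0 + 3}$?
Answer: $\frac{52}{147} \approx 0.35374$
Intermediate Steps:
$X{\left(A \right)} = \frac{13}{A^{2}}$
$Z = \frac{25}{3}$ ($Z = 9 - \frac{-4 + 6}{0 + 3} = 9 - \frac{2}{3} = \frac{25}{3} \approx 8.3333$)
$l = -3$
$X{\left(14 \right)} \left(Z + l\right) = \frac{13}{196} \left(\frac{25}{3} - 3\right) = 13 \cdot \frac{1}{196} \cdot \frac{16}{3} = \frac{13}{196} \cdot \frac{16}{3} = \frac{52}{147}$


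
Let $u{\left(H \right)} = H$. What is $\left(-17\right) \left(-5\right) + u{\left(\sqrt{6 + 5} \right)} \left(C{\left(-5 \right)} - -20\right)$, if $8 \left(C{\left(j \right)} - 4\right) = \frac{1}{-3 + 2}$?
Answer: $85 + \frac{191 \sqrt{11}}{8} \approx 164.18$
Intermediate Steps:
$C{\left(j \right)} = \frac{31}{8}$ ($C{\left(j \right)} = 4 + \frac{1}{8 \left(-3 + 2\right)} = 4 + \frac{1}{8 \left(-1\right)} = 4 + \frac{1}{8} \left(-1\right) = 4 - \frac{1}{8} = \frac{31}{8}$)
$\left(-17\right) \left(-5\right) + u{\left(\sqrt{6 + 5} \right)} \left(C{\left(-5 \right)} - -20\right) = \left(-17\right) \left(-5\right) + \sqrt{6 + 5} \left(\frac{31}{8} - -20\right) = 85 + \sqrt{11} \left(\frac{31}{8} + 20\right) = 85 + \sqrt{11} \cdot \frac{191}{8} = 85 + \frac{191 \sqrt{11}}{8}$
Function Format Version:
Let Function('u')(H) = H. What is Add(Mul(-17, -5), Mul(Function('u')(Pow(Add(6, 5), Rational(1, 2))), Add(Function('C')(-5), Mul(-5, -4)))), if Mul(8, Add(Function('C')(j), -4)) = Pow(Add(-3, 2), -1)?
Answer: Add(85, Mul(Rational(191, 8), Pow(11, Rational(1, 2)))) ≈ 164.18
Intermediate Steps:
Function('C')(j) = Rational(31, 8) (Function('C')(j) = Add(4, Mul(Rational(1, 8), Pow(Add(-3, 2), -1))) = Add(4, Mul(Rational(1, 8), Pow(-1, -1))) = Add(4, Mul(Rational(1, 8), -1)) = Add(4, Rational(-1, 8)) = Rational(31, 8))
Add(Mul(-17, -5), Mul(Function('u')(Pow(Add(6, 5), Rational(1, 2))), Add(Function('C')(-5), Mul(-5, -4)))) = Add(Mul(-17, -5), Mul(Pow(Add(6, 5), Rational(1, 2)), Add(Rational(31, 8), Mul(-5, -4)))) = Add(85, Mul(Pow(11, Rational(1, 2)), Add(Rational(31, 8), 20))) = Add(85, Mul(Pow(11, Rational(1, 2)), Rational(191, 8))) = Add(85, Mul(Rational(191, 8), Pow(11, Rational(1, 2))))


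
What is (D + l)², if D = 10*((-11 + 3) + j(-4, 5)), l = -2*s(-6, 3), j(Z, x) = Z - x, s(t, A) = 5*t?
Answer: 12100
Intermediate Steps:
l = 60 (l = -10*(-6) = -2*(-30) = 60)
D = -170 (D = 10*((-11 + 3) + (-4 - 1*5)) = 10*(-8 + (-4 - 5)) = 10*(-8 - 9) = 10*(-17) = -170)
(D + l)² = (-170 + 60)² = (-110)² = 12100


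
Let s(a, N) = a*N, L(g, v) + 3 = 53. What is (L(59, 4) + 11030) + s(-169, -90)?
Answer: 26290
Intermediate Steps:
L(g, v) = 50 (L(g, v) = -3 + 53 = 50)
s(a, N) = N*a
(L(59, 4) + 11030) + s(-169, -90) = (50 + 11030) - 90*(-169) = 11080 + 15210 = 26290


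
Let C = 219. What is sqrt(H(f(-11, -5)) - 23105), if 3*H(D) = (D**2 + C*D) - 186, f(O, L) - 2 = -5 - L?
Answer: I*sqrt(207177)/3 ≈ 151.72*I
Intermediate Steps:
f(O, L) = -3 - L (f(O, L) = 2 + (-5 - L) = -3 - L)
H(D) = -62 + 73*D + D**2/3 (H(D) = ((D**2 + 219*D) - 186)/3 = (-186 + D**2 + 219*D)/3 = -62 + 73*D + D**2/3)
sqrt(H(f(-11, -5)) - 23105) = sqrt((-62 + 73*(-3 - 1*(-5)) + (-3 - 1*(-5))**2/3) - 23105) = sqrt((-62 + 73*(-3 + 5) + (-3 + 5)**2/3) - 23105) = sqrt((-62 + 73*2 + (1/3)*2**2) - 23105) = sqrt((-62 + 146 + (1/3)*4) - 23105) = sqrt((-62 + 146 + 4/3) - 23105) = sqrt(256/3 - 23105) = sqrt(-69059/3) = I*sqrt(207177)/3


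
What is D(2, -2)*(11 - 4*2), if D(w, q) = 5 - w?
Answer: 9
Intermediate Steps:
D(2, -2)*(11 - 4*2) = (5 - 1*2)*(11 - 4*2) = (5 - 2)*(11 - 8) = 3*3 = 9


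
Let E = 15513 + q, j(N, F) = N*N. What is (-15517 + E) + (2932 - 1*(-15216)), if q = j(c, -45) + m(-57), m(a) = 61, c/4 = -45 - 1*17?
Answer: 79709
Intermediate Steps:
c = -248 (c = 4*(-45 - 1*17) = 4*(-45 - 17) = 4*(-62) = -248)
j(N, F) = N**2
q = 61565 (q = (-248)**2 + 61 = 61504 + 61 = 61565)
E = 77078 (E = 15513 + 61565 = 77078)
(-15517 + E) + (2932 - 1*(-15216)) = (-15517 + 77078) + (2932 - 1*(-15216)) = 61561 + (2932 + 15216) = 61561 + 18148 = 79709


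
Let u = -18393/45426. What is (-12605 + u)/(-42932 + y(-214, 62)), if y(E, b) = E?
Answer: 190871041/653316732 ≈ 0.29216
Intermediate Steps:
u = -6131/15142 (u = -18393*1/45426 = -6131/15142 ≈ -0.40490)
(-12605 + u)/(-42932 + y(-214, 62)) = (-12605 - 6131/15142)/(-42932 - 214) = -190871041/15142/(-43146) = -190871041/15142*(-1/43146) = 190871041/653316732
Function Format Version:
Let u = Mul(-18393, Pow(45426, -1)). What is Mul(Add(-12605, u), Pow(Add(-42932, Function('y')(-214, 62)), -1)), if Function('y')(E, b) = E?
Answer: Rational(190871041, 653316732) ≈ 0.29216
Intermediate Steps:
u = Rational(-6131, 15142) (u = Mul(-18393, Rational(1, 45426)) = Rational(-6131, 15142) ≈ -0.40490)
Mul(Add(-12605, u), Pow(Add(-42932, Function('y')(-214, 62)), -1)) = Mul(Add(-12605, Rational(-6131, 15142)), Pow(Add(-42932, -214), -1)) = Mul(Rational(-190871041, 15142), Pow(-43146, -1)) = Mul(Rational(-190871041, 15142), Rational(-1, 43146)) = Rational(190871041, 653316732)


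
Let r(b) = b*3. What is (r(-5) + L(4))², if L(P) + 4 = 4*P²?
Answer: 2025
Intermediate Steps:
r(b) = 3*b
L(P) = -4 + 4*P²
(r(-5) + L(4))² = (3*(-5) + (-4 + 4*4²))² = (-15 + (-4 + 4*16))² = (-15 + (-4 + 64))² = (-15 + 60)² = 45² = 2025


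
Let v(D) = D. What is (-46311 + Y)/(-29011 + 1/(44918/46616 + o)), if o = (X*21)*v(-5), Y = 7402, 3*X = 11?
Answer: 348279166989/259680994639 ≈ 1.3412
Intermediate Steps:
X = 11/3 (X = (1/3)*11 = 11/3 ≈ 3.6667)
o = -385 (o = ((11/3)*21)*(-5) = 77*(-5) = -385)
(-46311 + Y)/(-29011 + 1/(44918/46616 + o)) = (-46311 + 7402)/(-29011 + 1/(44918/46616 - 385)) = -38909/(-29011 + 1/(44918*(1/46616) - 385)) = -38909/(-29011 + 1/(22459/23308 - 385)) = -38909/(-29011 + 1/(-8951121/23308)) = -38909/(-29011 - 23308/8951121) = -38909/(-259680994639/8951121) = -38909*(-8951121/259680994639) = 348279166989/259680994639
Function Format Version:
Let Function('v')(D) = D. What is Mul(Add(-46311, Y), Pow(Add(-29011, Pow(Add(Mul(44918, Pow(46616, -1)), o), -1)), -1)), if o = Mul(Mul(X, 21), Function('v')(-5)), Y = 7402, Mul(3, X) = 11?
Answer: Rational(348279166989, 259680994639) ≈ 1.3412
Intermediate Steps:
X = Rational(11, 3) (X = Mul(Rational(1, 3), 11) = Rational(11, 3) ≈ 3.6667)
o = -385 (o = Mul(Mul(Rational(11, 3), 21), -5) = Mul(77, -5) = -385)
Mul(Add(-46311, Y), Pow(Add(-29011, Pow(Add(Mul(44918, Pow(46616, -1)), o), -1)), -1)) = Mul(Add(-46311, 7402), Pow(Add(-29011, Pow(Add(Mul(44918, Pow(46616, -1)), -385), -1)), -1)) = Mul(-38909, Pow(Add(-29011, Pow(Add(Mul(44918, Rational(1, 46616)), -385), -1)), -1)) = Mul(-38909, Pow(Add(-29011, Pow(Add(Rational(22459, 23308), -385), -1)), -1)) = Mul(-38909, Pow(Add(-29011, Pow(Rational(-8951121, 23308), -1)), -1)) = Mul(-38909, Pow(Add(-29011, Rational(-23308, 8951121)), -1)) = Mul(-38909, Pow(Rational(-259680994639, 8951121), -1)) = Mul(-38909, Rational(-8951121, 259680994639)) = Rational(348279166989, 259680994639)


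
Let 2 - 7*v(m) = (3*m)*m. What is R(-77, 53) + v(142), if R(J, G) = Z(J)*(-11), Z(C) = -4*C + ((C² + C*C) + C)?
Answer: -991343/7 ≈ -1.4162e+5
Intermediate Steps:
Z(C) = -3*C + 2*C² (Z(C) = -4*C + ((C² + C²) + C) = -4*C + (2*C² + C) = -4*C + (C + 2*C²) = -3*C + 2*C²)
R(J, G) = -11*J*(-3 + 2*J) (R(J, G) = (J*(-3 + 2*J))*(-11) = -11*J*(-3 + 2*J))
v(m) = 2/7 - 3*m²/7 (v(m) = 2/7 - 3*m*m/7 = 2/7 - 3*m²/7)
R(-77, 53) + v(142) = 11*(-77)*(3 - 2*(-77)) + (2/7 - 3/7*142²) = 11*(-77)*(3 + 154) + (2/7 - 3/7*20164) = 11*(-77)*157 + (2/7 - 60492/7) = -132979 - 60490/7 = -991343/7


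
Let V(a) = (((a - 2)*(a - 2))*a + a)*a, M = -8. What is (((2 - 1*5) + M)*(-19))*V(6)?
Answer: 127908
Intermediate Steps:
V(a) = a*(a + a*(-2 + a)²) (V(a) = (((-2 + a)*(-2 + a))*a + a)*a = ((-2 + a)²*a + a)*a = (a*(-2 + a)² + a)*a = (a + a*(-2 + a)²)*a = a*(a + a*(-2 + a)²))
(((2 - 1*5) + M)*(-19))*V(6) = (((2 - 1*5) - 8)*(-19))*(6²*(1 + (-2 + 6)²)) = (((2 - 5) - 8)*(-19))*(36*(1 + 4²)) = ((-3 - 8)*(-19))*(36*(1 + 16)) = (-11*(-19))*(36*17) = 209*612 = 127908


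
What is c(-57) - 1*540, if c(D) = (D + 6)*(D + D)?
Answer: 5274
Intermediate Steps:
c(D) = 2*D*(6 + D) (c(D) = (6 + D)*(2*D) = 2*D*(6 + D))
c(-57) - 1*540 = 2*(-57)*(6 - 57) - 1*540 = 2*(-57)*(-51) - 540 = 5814 - 540 = 5274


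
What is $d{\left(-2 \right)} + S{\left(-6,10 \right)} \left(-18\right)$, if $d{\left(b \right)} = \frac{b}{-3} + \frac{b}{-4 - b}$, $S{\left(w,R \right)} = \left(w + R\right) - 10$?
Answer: $\frac{329}{3} \approx 109.67$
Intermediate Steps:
$S{\left(w,R \right)} = -10 + R + w$ ($S{\left(w,R \right)} = \left(R + w\right) - 10 = -10 + R + w$)
$d{\left(b \right)} = - \frac{b}{3} + \frac{b}{-4 - b}$ ($d{\left(b \right)} = b \left(- \frac{1}{3}\right) + \frac{b}{-4 - b} = - \frac{b}{3} + \frac{b}{-4 - b}$)
$d{\left(-2 \right)} + S{\left(-6,10 \right)} \left(-18\right) = \left(-1\right) \left(-2\right) \frac{1}{12 + 3 \left(-2\right)} \left(7 - 2\right) + \left(-10 + 10 - 6\right) \left(-18\right) = \left(-1\right) \left(-2\right) \frac{1}{12 - 6} \cdot 5 - -108 = \left(-1\right) \left(-2\right) \frac{1}{6} \cdot 5 + 108 = \frac{5}{3} + 108 = \frac{329}{3}$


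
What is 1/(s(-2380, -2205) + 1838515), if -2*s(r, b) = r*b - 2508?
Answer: -1/784181 ≈ -1.2752e-6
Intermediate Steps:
s(r, b) = 1254 - b*r/2 (s(r, b) = -(r*b - 2508)/2 = -(b*r - 2508)/2 = -(-2508 + b*r)/2 = 1254 - b*r/2)
1/(s(-2380, -2205) + 1838515) = 1/((1254 - ½*(-2205)*(-2380)) + 1838515) = 1/((1254 - 2623950) + 1838515) = 1/(-2622696 + 1838515) = 1/(-784181) = -1/784181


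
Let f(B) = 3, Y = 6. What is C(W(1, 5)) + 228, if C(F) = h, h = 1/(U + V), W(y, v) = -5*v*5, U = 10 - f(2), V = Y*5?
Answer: 8437/37 ≈ 228.03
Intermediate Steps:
V = 30 (V = 6*5 = 30)
U = 7 (U = 10 - 1*3 = 10 - 3 = 7)
W(y, v) = -25*v
h = 1/37 (h = 1/(7 + 30) = 1/37 ≈ 0.027027)
C(F) = 1/37
C(W(1, 5)) + 228 = 1/37 + 228 = 8437/37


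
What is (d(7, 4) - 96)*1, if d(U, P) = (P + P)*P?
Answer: -64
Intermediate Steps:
d(U, P) = 2*P**2 (d(U, P) = (2*P)*P = 2*P**2)
(d(7, 4) - 96)*1 = (2*4**2 - 96)*1 = (2*16 - 96)*1 = (32 - 96)*1 = -64*1 = -64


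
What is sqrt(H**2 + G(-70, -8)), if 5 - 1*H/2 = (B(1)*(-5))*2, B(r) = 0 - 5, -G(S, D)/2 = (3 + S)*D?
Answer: 2*sqrt(1757) ≈ 83.833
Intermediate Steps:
G(S, D) = -2*D*(3 + S) (G(S, D) = -2*(3 + S)*D = -2*D*(3 + S))
B(r) = -5
H = -90 (H = 10 - 2*(-5*(-5))*2 = 10 - 50*2 = 10 - 2*50 = 10 - 100 = -90)
sqrt(H**2 + G(-70, -8)) = sqrt((-90)**2 - 2*(-8)*(3 - 70)) = sqrt(8100 - 2*(-8)*(-67)) = sqrt(8100 - 1072) = sqrt(7028) = 2*sqrt(1757)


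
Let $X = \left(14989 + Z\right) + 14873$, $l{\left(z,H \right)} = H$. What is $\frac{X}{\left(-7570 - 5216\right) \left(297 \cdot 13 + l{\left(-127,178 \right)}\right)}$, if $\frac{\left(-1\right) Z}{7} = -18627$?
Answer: $- \frac{7631}{2459174} \approx -0.0031031$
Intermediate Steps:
$Z = 130389$ ($Z = \left(-7\right) \left(-18627\right) = 130389$)
$X = 160251$ ($X = \left(14989 + 130389\right) + 14873 = 145378 + 14873 = 160251$)
$\frac{X}{\left(-7570 - 5216\right) \left(297 \cdot 13 + l{\left(-127,178 \right)}\right)} = \frac{160251}{\left(-7570 - 5216\right) \left(297 \cdot 13 + 178\right)} = \frac{160251}{\left(-12786\right) \left(3861 + 178\right)} = \frac{160251}{\left(-12786\right) 4039} = \frac{160251}{-51642654} = 160251 \left(- \frac{1}{51642654}\right) = - \frac{7631}{2459174}$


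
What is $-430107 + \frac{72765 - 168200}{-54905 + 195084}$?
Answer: $- \frac{60292064588}{140179} \approx -4.3011 \cdot 10^{5}$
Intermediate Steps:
$-430107 + \frac{72765 - 168200}{-54905 + 195084} = -430107 - \frac{95435}{140179} = - \frac{60292064588}{140179}$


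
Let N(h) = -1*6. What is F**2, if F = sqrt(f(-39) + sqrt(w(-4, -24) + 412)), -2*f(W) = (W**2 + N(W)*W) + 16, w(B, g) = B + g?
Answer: -1771/2 + 8*sqrt(6) ≈ -865.90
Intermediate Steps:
N(h) = -6
f(W) = -8 + 3*W - W**2/2 (f(W) = -((W**2 - 6*W) + 16)/2 = -(16 + W**2 - 6*W)/2 = -8 + 3*W - W**2/2)
F = sqrt(-1771/2 + 8*sqrt(6)) (F = sqrt((-8 + 3*(-39) - 1/2*(-39)**2) + sqrt((-4 - 24) + 412)) = sqrt((-8 - 117 - 1/2*1521) + sqrt(-28 + 412)) = sqrt((-8 - 117 - 1521/2) + sqrt(384)) = sqrt(-1771/2 + 8*sqrt(6)) ≈ 29.426*I)
F**2 = (sqrt(-3542 + 32*sqrt(6))/2)**2 = -1771/2 + 8*sqrt(6)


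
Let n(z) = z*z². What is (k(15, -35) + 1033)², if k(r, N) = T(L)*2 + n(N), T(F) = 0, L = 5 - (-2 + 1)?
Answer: 1750752964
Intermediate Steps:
L = 6 (L = 5 - 1*(-1) = 5 + 1 = 6)
n(z) = z³
k(r, N) = N³ (k(r, N) = 0*2 + N³ = 0 + N³ = N³)
(k(15, -35) + 1033)² = ((-35)³ + 1033)² = (-42875 + 1033)² = (-41842)² = 1750752964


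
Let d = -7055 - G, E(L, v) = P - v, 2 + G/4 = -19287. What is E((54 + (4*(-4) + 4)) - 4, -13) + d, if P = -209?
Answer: 69905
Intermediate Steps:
G = -77156 (G = -8 + 4*(-19287) = -8 - 77148 = -77156)
E(L, v) = -209 - v
d = 70101 (d = -7055 - 1*(-77156) = -7055 + 77156 = 70101)
E((54 + (4*(-4) + 4)) - 4, -13) + d = (-209 - 1*(-13)) + 70101 = (-209 + 13) + 70101 = -196 + 70101 = 69905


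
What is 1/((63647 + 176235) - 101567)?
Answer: 1/138315 ≈ 7.2299e-6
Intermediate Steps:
1/((63647 + 176235) - 101567) = 1/(239882 - 101567) = 1/138315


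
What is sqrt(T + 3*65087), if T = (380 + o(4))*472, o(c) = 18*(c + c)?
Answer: sqrt(442589) ≈ 665.27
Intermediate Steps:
o(c) = 36*c (o(c) = 18*(2*c) = 36*c)
T = 247328 (T = (380 + 36*4)*472 = (380 + 144)*472 = 524*472 = 247328)
sqrt(T + 3*65087) = sqrt(247328 + 3*65087) = sqrt(247328 + 195261) = sqrt(442589)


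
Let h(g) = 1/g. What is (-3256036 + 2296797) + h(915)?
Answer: -877703684/915 ≈ -9.5924e+5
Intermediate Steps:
(-3256036 + 2296797) + h(915) = (-3256036 + 2296797) + 1/915 = -959239 + 1/915 = -877703684/915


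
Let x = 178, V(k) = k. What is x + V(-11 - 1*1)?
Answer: 166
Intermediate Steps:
x + V(-11 - 1*1) = 178 + (-11 - 1*1) = 178 + (-11 - 1) = 178 - 12 = 166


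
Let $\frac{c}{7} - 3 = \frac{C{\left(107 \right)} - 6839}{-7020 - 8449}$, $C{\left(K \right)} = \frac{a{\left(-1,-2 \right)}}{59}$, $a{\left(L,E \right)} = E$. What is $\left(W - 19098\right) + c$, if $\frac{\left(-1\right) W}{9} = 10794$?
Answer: $- \frac{106070537112}{912671} \approx -1.1622 \cdot 10^{5}$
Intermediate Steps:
$W = -97146$ ($W = \left(-9\right) 10794 = -97146$)
$C{\left(K \right)} = - \frac{2}{59}$
$c = \frac{21990612}{912671}$ ($c = 21 + 7 \frac{- \frac{2}{59} - 6839}{-7020 - 8449} = 21 + 7 \left(- \frac{403503}{59 \left(-15469\right)}\right) = 21 + 7 \left(\left(- \frac{403503}{59}\right) \left(- \frac{1}{15469}\right)\right) = 21 + 7 \cdot \frac{403503}{912671} = 21 + \frac{2824521}{912671} = \frac{21990612}{912671} \approx 24.095$)
$\left(W - 19098\right) + c = \left(-97146 - 19098\right) + \frac{21990612}{912671} = -116244 + \frac{21990612}{912671} = - \frac{106070537112}{912671}$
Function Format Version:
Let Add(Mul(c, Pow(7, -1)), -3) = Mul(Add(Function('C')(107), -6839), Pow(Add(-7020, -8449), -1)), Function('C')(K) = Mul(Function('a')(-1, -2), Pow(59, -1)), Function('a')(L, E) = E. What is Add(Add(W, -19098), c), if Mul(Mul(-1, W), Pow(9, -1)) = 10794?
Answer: Rational(-106070537112, 912671) ≈ -1.1622e+5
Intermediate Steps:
W = -97146 (W = Mul(-9, 10794) = -97146)
Function('C')(K) = Rational(-2, 59) (Function('C')(K) = Mul(-2, Pow(59, -1)) = Mul(-2, Rational(1, 59)) = Rational(-2, 59))
c = Rational(21990612, 912671) (c = Add(21, Mul(7, Mul(Add(Rational(-2, 59), -6839), Pow(Add(-7020, -8449), -1)))) = Add(21, Mul(7, Mul(Rational(-403503, 59), Pow(-15469, -1)))) = Add(21, Mul(7, Mul(Rational(-403503, 59), Rational(-1, 15469)))) = Add(21, Mul(7, Rational(403503, 912671))) = Add(21, Rational(2824521, 912671)) = Rational(21990612, 912671) ≈ 24.095)
Add(Add(W, -19098), c) = Add(Add(-97146, -19098), Rational(21990612, 912671)) = Add(-116244, Rational(21990612, 912671)) = Rational(-106070537112, 912671)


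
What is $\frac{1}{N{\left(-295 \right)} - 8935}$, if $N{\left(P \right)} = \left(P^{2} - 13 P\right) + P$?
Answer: $\frac{1}{81630} \approx 1.225 \cdot 10^{-5}$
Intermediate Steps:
$N{\left(P \right)} = P^{2} - 12 P$
$\frac{1}{N{\left(-295 \right)} - 8935} = \frac{1}{- 295 \left(-12 - 295\right) - 8935} = \frac{1}{\left(-295\right) \left(-307\right) - 8935} = \frac{1}{90565 - 8935} = \frac{1}{81630}$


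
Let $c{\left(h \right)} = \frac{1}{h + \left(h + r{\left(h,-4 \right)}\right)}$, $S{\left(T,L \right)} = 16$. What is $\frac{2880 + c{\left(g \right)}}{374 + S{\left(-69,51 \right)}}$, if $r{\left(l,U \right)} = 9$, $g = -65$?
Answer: $\frac{348479}{47190} \approx 7.3846$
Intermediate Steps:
$c{\left(h \right)} = \frac{1}{9 + 2 h}$ ($c{\left(h \right)} = \frac{1}{h + \left(h + 9\right)} = \frac{1}{h + \left(9 + h\right)} = \frac{1}{9 + 2 h}$)
$\frac{2880 + c{\left(g \right)}}{374 + S{\left(-69,51 \right)}} = \frac{2880 + \frac{1}{9 + 2 \left(-65\right)}}{374 + 16} = \frac{2880 + \frac{1}{9 - 130}}{390} = \left(2880 + \frac{1}{-121}\right) \frac{1}{390} = \left(2880 - \frac{1}{121}\right) \frac{1}{390} = \frac{348479}{121} \cdot \frac{1}{390} = \frac{348479}{47190}$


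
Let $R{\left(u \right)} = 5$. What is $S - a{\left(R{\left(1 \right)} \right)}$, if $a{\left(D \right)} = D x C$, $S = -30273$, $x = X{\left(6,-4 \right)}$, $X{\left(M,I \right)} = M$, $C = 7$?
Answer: $-30483$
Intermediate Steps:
$x = 6$
$a{\left(D \right)} = 42 D$ ($a{\left(D \right)} = D 6 \cdot 7 = 6 D 7 = 42 D$)
$S - a{\left(R{\left(1 \right)} \right)} = -30273 - 42 \cdot 5 = -30273 - 210 = -30483$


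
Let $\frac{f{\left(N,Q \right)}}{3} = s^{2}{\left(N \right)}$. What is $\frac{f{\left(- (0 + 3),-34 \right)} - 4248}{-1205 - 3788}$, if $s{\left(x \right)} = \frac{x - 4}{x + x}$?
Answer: $\frac{50927}{59916} \approx 0.84997$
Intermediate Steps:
$s{\left(x \right)} = \frac{-4 + x}{2 x}$
$f{\left(N,Q \right)} = \frac{3 \left(-4 + N\right)^{2}}{4 N^{2}}$ ($f{\left(N,Q \right)} = 3 \left(\frac{-4 + N}{2 N}\right)^{2} = 3 \frac{\left(-4 + N\right)^{2}}{4 N^{2}} = \frac{3 \left(-4 + N\right)^{2}}{4 N^{2}}$)
$\frac{f{\left(- (0 + 3),-34 \right)} - 4248}{-1205 - 3788} = \frac{\frac{3 \left(-4 - \left(0 + 3\right)\right)^{2}}{4 \left(0 + 3\right)^{2}} - 4248}{-1205 - 3788} = \frac{\frac{3 \left(-4 - 3\right)^{2}}{4 \cdot 9} - 4248}{-4993} = \left(\frac{3 \left(-4 - 3\right)^{2}}{4 \cdot 9} - 4248\right) \left(- \frac{1}{4993}\right) = \left(\frac{3}{4} \cdot \frac{1}{9} \left(-7\right)^{2} - 4248\right) \left(- \frac{1}{4993}\right) = \left(\frac{3}{4} \cdot \frac{1}{9} \cdot 49 - 4248\right) \left(- \frac{1}{4993}\right) = \left(\frac{49}{12} - 4248\right) \left(- \frac{1}{4993}\right) = \left(- \frac{50927}{12}\right) \left(- \frac{1}{4993}\right) = \frac{50927}{59916}$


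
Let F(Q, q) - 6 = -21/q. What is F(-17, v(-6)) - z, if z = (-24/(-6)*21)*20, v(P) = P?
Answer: -3341/2 ≈ -1670.5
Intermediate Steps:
z = 1680 (z = (-24*(-1/6)*21)*20 = (4*21)*20 = 84*20 = 1680)
F(Q, q) = 6 - 21/q
F(-17, v(-6)) - z = (6 - 21/(-6)) - 1*1680 = (6 - 21*(-1/6)) - 1680 = (6 + 7/2) - 1680 = 19/2 - 1680 = -3341/2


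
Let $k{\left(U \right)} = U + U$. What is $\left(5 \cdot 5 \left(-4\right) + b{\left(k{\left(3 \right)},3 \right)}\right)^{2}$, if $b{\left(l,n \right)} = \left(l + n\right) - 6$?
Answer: $9409$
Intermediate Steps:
$k{\left(U \right)} = 2 U$
$b{\left(l,n \right)} = -6 + l + n$
$\left(5 \cdot 5 \left(-4\right) + b{\left(k{\left(3 \right)},3 \right)}\right)^{2} = \left(5 \cdot 5 \left(-4\right) + \left(-6 + 2 \cdot 3 + 3\right)\right)^{2} = \left(25 \left(-4\right) + \left(-6 + 6 + 3\right)\right)^{2} = \left(-100 + 3\right)^{2} = \left(-97\right)^{2} = 9409$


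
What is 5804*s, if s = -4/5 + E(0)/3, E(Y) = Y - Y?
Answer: -23216/5 ≈ -4643.2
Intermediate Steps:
E(Y) = 0
s = -4/5 (s = -4/5 + 0/3 = -4*1/5 + 0*(1/3) = -4/5 + 0 = -4/5 ≈ -0.80000)
5804*s = 5804*(-4/5) = -23216/5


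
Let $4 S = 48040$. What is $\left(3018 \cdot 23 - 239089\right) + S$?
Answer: $-157665$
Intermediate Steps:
$S = 12010$ ($S = \frac{1}{4} \cdot 48040 = 12010$)
$\left(3018 \cdot 23 - 239089\right) + S = \left(3018 \cdot 23 - 239089\right) + 12010 = \left(69414 - 239089\right) + 12010 = -169675 + 12010 = -157665$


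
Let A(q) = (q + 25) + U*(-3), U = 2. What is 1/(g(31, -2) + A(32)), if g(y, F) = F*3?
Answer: 1/45 ≈ 0.022222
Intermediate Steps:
A(q) = 19 + q (A(q) = (q + 25) + 2*(-3) = (25 + q) - 6 = 19 + q)
g(y, F) = 3*F
1/(g(31, -2) + A(32)) = 1/(3*(-2) + (19 + 32)) = 1/(-6 + 51) = 1/45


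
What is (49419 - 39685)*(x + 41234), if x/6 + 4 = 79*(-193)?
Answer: -489347648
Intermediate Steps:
x = -91506 (x = -24 + 6*(79*(-193)) = -24 + 6*(-15247) = -24 - 91482 = -91506)
(49419 - 39685)*(x + 41234) = (49419 - 39685)*(-91506 + 41234) = 9734*(-50272) = -489347648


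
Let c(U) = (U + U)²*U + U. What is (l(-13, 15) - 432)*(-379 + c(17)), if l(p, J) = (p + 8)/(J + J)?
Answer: -8336495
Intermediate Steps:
l(p, J) = (8 + p)/(2*J) (l(p, J) = (8 + p)/((2*J)) = (8 + p)*(1/(2*J)) = (8 + p)/(2*J))
c(U) = U + 4*U³ (c(U) = (2*U)²*U + U = (4*U²)*U + U = 4*U³ + U = U + 4*U³)
(l(-13, 15) - 432)*(-379 + c(17)) = ((½)*(8 - 13)/15 - 432)*(-379 + (17 + 4*17³)) = ((½)*(1/15)*(-5) - 432)*(-379 + (17 + 4*4913)) = (-⅙ - 432)*(-379 + (17 + 19652)) = -2593*(-379 + 19669)/6 = -2593/6*19290 = -8336495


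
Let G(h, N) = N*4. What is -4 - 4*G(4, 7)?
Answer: -116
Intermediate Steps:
G(h, N) = 4*N
-4 - 4*G(4, 7) = -4 - 16*7 = -4 - 4*28 = -4 - 112 = -116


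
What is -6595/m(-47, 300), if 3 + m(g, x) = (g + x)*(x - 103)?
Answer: -6595/49838 ≈ -0.13233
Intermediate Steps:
m(g, x) = -3 + (-103 + x)*(g + x) (m(g, x) = -3 + (g + x)*(x - 103) = -3 + (g + x)*(-103 + x) = -3 + (-103 + x)*(g + x))
-6595/m(-47, 300) = -6595/(-3 + 300² - 103*(-47) - 103*300 - 47*300) = -6595/(-3 + 90000 + 4841 - 30900 - 14100) = -6595/49838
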